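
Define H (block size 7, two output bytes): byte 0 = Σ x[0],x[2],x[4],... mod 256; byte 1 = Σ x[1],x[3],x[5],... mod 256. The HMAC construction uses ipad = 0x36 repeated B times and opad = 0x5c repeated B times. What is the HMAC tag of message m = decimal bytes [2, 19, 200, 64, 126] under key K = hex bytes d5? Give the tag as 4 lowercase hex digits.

Key hex bytes d5 is 1 byte ≤ B = 7; zero-pad to 7 bytes: K' = d5 00 00 00 00 00 00.
K' ⊕ ipad = e3 36 36 36 36 36 36.  K' ⊕ opad = 89 5c 5c 5c 5c 5c 5c.
Inner input = (K'⊕ipad) ∥ m = e3 36 36 36 36 36 36 ∥ 02 13 c8 40 7e.
Inner hash: even-index sum = 472 mod 256 = 216; odd-index sum = 490 mod 256 = 234 → d8 ea.
Outer input = (K'⊕opad) ∥ inner = 89 5c 5c 5c 5c 5c 5c ∥ d8 ea.
Outer hash (tag): even-index sum = 647 mod 256 = 135; odd-index sum = 492 mod 256 = 236 → 87 ec.

87ec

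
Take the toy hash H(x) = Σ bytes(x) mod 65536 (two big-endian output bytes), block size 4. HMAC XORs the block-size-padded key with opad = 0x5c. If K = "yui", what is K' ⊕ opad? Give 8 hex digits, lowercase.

2529355c

Key "yui" = 79 75 69 is 3 bytes ≤ B = 4; zero-pad to 4 bytes: K' = 79 75 69 00.
XOR each byte with 0x5c: 79⊕5c=25, 75⊕5c=29, 69⊕5c=35, 00⊕5c=5c.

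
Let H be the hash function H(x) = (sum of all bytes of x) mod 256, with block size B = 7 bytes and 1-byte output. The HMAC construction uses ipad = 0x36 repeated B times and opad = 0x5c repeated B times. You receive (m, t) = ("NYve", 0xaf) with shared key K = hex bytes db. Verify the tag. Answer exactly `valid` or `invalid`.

invalid

Key hex bytes db is 1 byte ≤ B = 7; zero-pad to 7 bytes: K' = db 00 00 00 00 00 00.
K' ⊕ ipad = ed 36 36 36 36 36 36; K' ⊕ opad = 87 5c 5c 5c 5c 5c 5c.
Inner hash: sum = 237+54+54+54+54+54+54+78+89+118+101 = 947; mod 256 = 179 → b3.
Outer hash (recomputed tag): sum = 135+92+92+92+92+92+92+179 = 866; mod 256 = 98 → 62.
Recomputed tag = 62; claimed = af → mismatch.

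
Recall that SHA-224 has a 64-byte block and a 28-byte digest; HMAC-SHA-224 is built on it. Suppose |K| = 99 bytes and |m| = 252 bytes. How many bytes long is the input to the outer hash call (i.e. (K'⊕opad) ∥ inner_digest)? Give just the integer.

Key is 99 > 64 bytes, so it is hashed to 28 bytes then zero-padded to 64: |K'| = 64.
Outer input = (K'⊕opad) ∥ H(inner) → 64 + 28 = 92 bytes.

92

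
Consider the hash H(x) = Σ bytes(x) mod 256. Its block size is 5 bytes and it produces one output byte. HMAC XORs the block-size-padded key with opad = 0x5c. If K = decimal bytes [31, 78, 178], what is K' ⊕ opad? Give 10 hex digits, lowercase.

Key decimal bytes [31, 78, 178] = 1f 4e b2 is 3 bytes ≤ B = 5; zero-pad to 5 bytes: K' = 1f 4e b2 00 00.
XOR each byte with 0x5c: 1f⊕5c=43, 4e⊕5c=12, b2⊕5c=ee, 00⊕5c=5c, 00⊕5c=5c.

4312ee5c5c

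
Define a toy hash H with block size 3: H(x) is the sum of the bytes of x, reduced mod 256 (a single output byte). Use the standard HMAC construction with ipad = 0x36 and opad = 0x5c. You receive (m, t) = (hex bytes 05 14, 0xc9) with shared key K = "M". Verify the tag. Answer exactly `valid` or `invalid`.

Key "M" = 4d is 1 byte ≤ B = 3; zero-pad to 3 bytes: K' = 4d 00 00.
K' ⊕ ipad = 7b 36 36; K' ⊕ opad = 11 5c 5c.
Inner hash: sum = 123+54+54+5+20 = 256; mod 256 = 0 → 00.
Outer hash (recomputed tag): sum = 17+92+92+0 = 201 → c9.
Recomputed tag = c9; claimed = c9 → match.

valid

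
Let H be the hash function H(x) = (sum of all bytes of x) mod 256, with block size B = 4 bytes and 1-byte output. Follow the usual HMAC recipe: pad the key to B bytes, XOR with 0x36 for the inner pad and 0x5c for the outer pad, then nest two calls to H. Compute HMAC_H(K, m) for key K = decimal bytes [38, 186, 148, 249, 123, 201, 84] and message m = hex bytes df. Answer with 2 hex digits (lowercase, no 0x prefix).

Key decimal bytes [38, 186, 148, 249, 123, 201, 84] = 26 ba 94 f9 7b c9 54 is 7 bytes > B = 4, so hash it first: H(key) = 05, then zero-pad to 4 bytes: K' = 05 00 00 00.
K' ⊕ ipad = 33 36 36 36.  K' ⊕ opad = 59 5c 5c 5c.
Inner input = (K'⊕ipad) ∥ m = 33 36 36 36 ∥ df.
Inner hash: sum = 51+54+54+54+223 = 436; mod 256 = 180 → b4.
Outer input = (K'⊕opad) ∥ inner = 59 5c 5c 5c ∥ b4.
Outer hash (tag): sum = 89+92+92+92+180 = 545; mod 256 = 33 → 21.

21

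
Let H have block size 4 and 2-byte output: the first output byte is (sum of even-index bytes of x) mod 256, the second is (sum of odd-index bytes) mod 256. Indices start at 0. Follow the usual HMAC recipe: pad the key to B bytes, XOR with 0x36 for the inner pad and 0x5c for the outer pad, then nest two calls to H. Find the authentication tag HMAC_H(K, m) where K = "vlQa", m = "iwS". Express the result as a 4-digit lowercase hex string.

9a95

Key "vlQa" = 76 6c 51 61 is exactly B = 4 bytes: K' = 76 6c 51 61.
K' ⊕ ipad = 40 5a 67 57.  K' ⊕ opad = 2a 30 0d 3d.
Inner input = (K'⊕ipad) ∥ m = 40 5a 67 57 ∥ 69 77 53.
Inner hash: even-index sum = 355 mod 256 = 99; odd-index sum = 296 mod 256 = 40 → 63 28.
Outer input = (K'⊕opad) ∥ inner = 2a 30 0d 3d ∥ 63 28.
Outer hash (tag): even-index sum = 154 mod 256 = 154; odd-index sum = 149 mod 256 = 149 → 9a 95.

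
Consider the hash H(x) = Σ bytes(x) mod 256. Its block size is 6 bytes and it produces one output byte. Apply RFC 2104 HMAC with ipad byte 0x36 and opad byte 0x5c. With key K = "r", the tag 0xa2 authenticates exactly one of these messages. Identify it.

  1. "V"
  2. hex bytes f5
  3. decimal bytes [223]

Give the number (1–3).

Key "r" = 72 is 1 byte ≤ B = 6; zero-pad to 6 bytes: K' = 72 00 00 00 00 00.
K' ⊕ ipad = 44 36 36 36 36 36; K' ⊕ opad = 2e 5c 5c 5c 5c 5c.
m1: inner = H(44 36 36 36 36 36 56) = a8; tag = H(2e 5c 5c 5c 5c 5c a8) = a2 ← matches
m2: inner = H(44 36 36 36 36 36 f5) = 47; tag = H(2e 5c 5c 5c 5c 5c 47) = 41
m3: inner = H(44 36 36 36 36 36 df) = 31; tag = H(2e 5c 5c 5c 5c 5c 31) = 2b

1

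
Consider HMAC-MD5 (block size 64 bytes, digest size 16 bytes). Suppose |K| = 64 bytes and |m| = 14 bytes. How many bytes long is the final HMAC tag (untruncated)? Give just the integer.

16

The tag is one MD5 digest: 16 bytes.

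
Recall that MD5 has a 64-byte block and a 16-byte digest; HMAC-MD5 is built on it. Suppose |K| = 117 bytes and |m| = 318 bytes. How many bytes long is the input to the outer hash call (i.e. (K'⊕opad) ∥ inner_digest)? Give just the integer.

Key is 117 > 64 bytes, so it is hashed to 16 bytes then zero-padded to 64: |K'| = 64.
Outer input = (K'⊕opad) ∥ H(inner) → 64 + 16 = 80 bytes.

80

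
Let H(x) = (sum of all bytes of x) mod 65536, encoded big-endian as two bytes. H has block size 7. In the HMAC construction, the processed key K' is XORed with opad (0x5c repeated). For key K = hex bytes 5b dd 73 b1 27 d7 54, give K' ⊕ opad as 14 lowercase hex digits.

07812fed7b8b08

Key hex bytes 5b dd 73 b1 27 d7 54 is exactly B = 7 bytes: K' = 5b dd 73 b1 27 d7 54.
XOR each byte with 0x5c: 5b⊕5c=07, dd⊕5c=81, 73⊕5c=2f, b1⊕5c=ed, 27⊕5c=7b, d7⊕5c=8b, 54⊕5c=08.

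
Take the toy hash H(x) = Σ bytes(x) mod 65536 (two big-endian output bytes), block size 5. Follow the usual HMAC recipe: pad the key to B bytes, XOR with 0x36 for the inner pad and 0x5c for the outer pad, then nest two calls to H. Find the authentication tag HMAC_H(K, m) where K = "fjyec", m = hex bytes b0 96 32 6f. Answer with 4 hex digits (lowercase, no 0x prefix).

019a

Key "fjyec" = 66 6a 79 65 63 is exactly B = 5 bytes: K' = 66 6a 79 65 63.
K' ⊕ ipad = 50 5c 4f 53 55.  K' ⊕ opad = 3a 36 25 39 3f.
Inner input = (K'⊕ipad) ∥ m = 50 5c 4f 53 55 ∥ b0 96 32 6f.
Inner hash: sum = 80+92+79+83+85+176+150+50+111 = 906 → 03 8a.
Outer input = (K'⊕opad) ∥ inner = 3a 36 25 39 3f ∥ 03 8a.
Outer hash (tag): sum = 58+54+37+57+63+3+138 = 410 → 01 9a.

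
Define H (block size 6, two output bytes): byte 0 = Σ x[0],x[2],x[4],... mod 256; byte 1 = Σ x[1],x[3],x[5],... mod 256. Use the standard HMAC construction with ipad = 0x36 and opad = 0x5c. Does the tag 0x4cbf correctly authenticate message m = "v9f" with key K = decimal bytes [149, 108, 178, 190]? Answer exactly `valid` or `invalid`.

valid

Key decimal bytes [149, 108, 178, 190] = 95 6c b2 be is 4 bytes ≤ B = 6; zero-pad to 6 bytes: K' = 95 6c b2 be 00 00.
K' ⊕ ipad = a3 5a 84 88 36 36; K' ⊕ opad = c9 30 ee e2 5c 5c.
Inner hash: even-index sum = 569 mod 256 = 57; odd-index sum = 337 mod 256 = 81 → 39 51.
Outer hash (recomputed tag): even-index sum = 588 mod 256 = 76; odd-index sum = 447 mod 256 = 191 → 4c bf.
Recomputed tag = 4cbf; claimed = 4cbf → match.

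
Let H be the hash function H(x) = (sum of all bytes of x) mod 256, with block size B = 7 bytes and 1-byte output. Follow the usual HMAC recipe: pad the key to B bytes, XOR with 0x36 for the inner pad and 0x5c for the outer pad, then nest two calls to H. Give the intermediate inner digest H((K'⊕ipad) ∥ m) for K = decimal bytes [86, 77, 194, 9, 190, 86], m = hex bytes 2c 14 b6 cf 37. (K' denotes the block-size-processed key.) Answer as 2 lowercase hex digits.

Key decimal bytes [86, 77, 194, 9, 190, 86] = 56 4d c2 09 be 56 is 6 bytes ≤ B = 7; zero-pad to 7 bytes: K' = 56 4d c2 09 be 56 00.
K' ⊕ ipad = 60 7b f4 3f 88 60 36.
Inner input = 60 7b f4 3f 88 60 36 ∥ 2c 14 b6 cf 37.
Inner hash: sum = 96+123+244+63+136+96+54+44+20+182+207+55 = 1320; mod 256 = 40 → 28.

28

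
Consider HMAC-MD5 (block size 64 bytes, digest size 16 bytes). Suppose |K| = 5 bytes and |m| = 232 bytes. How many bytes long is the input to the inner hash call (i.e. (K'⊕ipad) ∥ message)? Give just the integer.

Key is 5 ≤ 64 bytes, zero-padded: |K'| = 64.
Inner input = (K'⊕ipad) ∥ m → 64 + 232 = 296 bytes.

296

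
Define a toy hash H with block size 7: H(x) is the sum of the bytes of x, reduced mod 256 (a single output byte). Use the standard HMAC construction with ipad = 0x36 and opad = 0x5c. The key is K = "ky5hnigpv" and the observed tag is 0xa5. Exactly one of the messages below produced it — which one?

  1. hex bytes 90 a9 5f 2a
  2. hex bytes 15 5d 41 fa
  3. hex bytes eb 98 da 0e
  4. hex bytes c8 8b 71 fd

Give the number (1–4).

2

Key "ky5hnigpv" = 6b 79 35 68 6e 69 67 70 76 is 9 bytes > B = 7, so hash it first: H(key) = a5, then zero-pad to 7 bytes: K' = a5 00 00 00 00 00 00.
K' ⊕ ipad = 93 36 36 36 36 36 36; K' ⊕ opad = f9 5c 5c 5c 5c 5c 5c.
m1: inner = H(93 36 36 36 36 36 36 90 a9 5f 2a) = 99; tag = H(f9 5c 5c 5c 5c 5c 5c 99) = ba
m2: inner = H(93 36 36 36 36 36 36 15 5d 41 fa) = 84; tag = H(f9 5c 5c 5c 5c 5c 5c 84) = a5 ← matches
m3: inner = H(93 36 36 36 36 36 36 eb 98 da 0e) = 42; tag = H(f9 5c 5c 5c 5c 5c 5c 42) = 63
m4: inner = H(93 36 36 36 36 36 36 c8 8b 71 fd) = 98; tag = H(f9 5c 5c 5c 5c 5c 5c 98) = b9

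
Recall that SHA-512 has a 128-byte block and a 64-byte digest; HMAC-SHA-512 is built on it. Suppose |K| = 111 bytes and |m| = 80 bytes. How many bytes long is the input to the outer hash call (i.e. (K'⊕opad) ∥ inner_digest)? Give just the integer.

192

Key is 111 ≤ 128 bytes, zero-padded: |K'| = 128.
Outer input = (K'⊕opad) ∥ H(inner) → 128 + 64 = 192 bytes.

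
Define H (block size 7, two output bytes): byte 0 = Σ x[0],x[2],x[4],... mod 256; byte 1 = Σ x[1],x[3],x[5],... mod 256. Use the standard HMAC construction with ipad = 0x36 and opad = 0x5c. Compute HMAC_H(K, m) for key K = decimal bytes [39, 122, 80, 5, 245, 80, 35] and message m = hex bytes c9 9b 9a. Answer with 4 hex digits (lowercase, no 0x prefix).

Key decimal bytes [39, 122, 80, 5, 245, 80, 35] = 27 7a 50 05 f5 50 23 is exactly B = 7 bytes: K' = 27 7a 50 05 f5 50 23.
K' ⊕ ipad = 11 4c 66 33 c3 66 15.  K' ⊕ opad = 7b 26 0c 59 a9 0c 7f.
Inner input = (K'⊕ipad) ∥ m = 11 4c 66 33 c3 66 15 ∥ c9 9b 9a.
Inner hash: even-index sum = 490 mod 256 = 234; odd-index sum = 584 mod 256 = 72 → ea 48.
Outer input = (K'⊕opad) ∥ inner = 7b 26 0c 59 a9 0c 7f ∥ ea 48.
Outer hash (tag): even-index sum = 503 mod 256 = 247; odd-index sum = 373 mod 256 = 117 → f7 75.

f775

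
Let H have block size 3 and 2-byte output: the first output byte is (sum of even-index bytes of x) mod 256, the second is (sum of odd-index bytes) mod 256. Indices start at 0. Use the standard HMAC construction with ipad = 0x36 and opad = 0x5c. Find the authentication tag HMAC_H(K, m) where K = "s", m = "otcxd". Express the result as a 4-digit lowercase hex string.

f7c3

Key "s" = 73 is 1 byte ≤ B = 3; zero-pad to 3 bytes: K' = 73 00 00.
K' ⊕ ipad = 45 36 36.  K' ⊕ opad = 2f 5c 5c.
Inner input = (K'⊕ipad) ∥ m = 45 36 36 ∥ 6f 74 63 78 64.
Inner hash: even-index sum = 359 mod 256 = 103; odd-index sum = 364 mod 256 = 108 → 67 6c.
Outer input = (K'⊕opad) ∥ inner = 2f 5c 5c ∥ 67 6c.
Outer hash (tag): even-index sum = 247 mod 256 = 247; odd-index sum = 195 mod 256 = 195 → f7 c3.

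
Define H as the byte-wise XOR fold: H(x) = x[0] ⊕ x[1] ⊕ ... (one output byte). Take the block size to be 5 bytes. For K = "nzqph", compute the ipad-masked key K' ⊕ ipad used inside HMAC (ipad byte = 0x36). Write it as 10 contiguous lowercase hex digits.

584c47465e

Key "nzqph" = 6e 7a 71 70 68 is exactly B = 5 bytes: K' = 6e 7a 71 70 68.
XOR each byte with 0x36: 6e⊕36=58, 7a⊕36=4c, 71⊕36=47, 70⊕36=46, 68⊕36=5e.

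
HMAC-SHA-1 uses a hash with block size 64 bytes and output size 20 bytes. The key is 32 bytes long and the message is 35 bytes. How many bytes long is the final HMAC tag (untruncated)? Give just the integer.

The tag is one SHA-1 digest: 20 bytes.

20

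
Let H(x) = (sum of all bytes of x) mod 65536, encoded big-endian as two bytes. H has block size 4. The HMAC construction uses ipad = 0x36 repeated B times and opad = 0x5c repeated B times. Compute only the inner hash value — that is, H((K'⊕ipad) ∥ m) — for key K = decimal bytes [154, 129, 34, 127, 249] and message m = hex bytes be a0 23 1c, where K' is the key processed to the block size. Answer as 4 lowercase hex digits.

Key decimal bytes [154, 129, 34, 127, 249] = 9a 81 22 7f f9 is 5 bytes > B = 4, so hash it first: H(key) = 02 b5, then zero-pad to 4 bytes: K' = 02 b5 00 00.
K' ⊕ ipad = 34 83 36 36.
Inner input = 34 83 36 36 ∥ be a0 23 1c.
Inner hash: sum = 52+131+54+54+190+160+35+28 = 704 → 02 c0.

02c0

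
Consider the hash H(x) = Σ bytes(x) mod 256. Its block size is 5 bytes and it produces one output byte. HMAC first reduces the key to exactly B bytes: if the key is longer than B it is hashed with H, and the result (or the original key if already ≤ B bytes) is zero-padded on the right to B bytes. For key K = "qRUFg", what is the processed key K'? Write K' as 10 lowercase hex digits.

7152554667

Key "qRUFg" = 71 52 55 46 67 is exactly B = 5 bytes: K' = 71 52 55 46 67.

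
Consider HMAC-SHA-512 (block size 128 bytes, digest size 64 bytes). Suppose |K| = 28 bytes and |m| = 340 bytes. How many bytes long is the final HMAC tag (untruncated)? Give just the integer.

The tag is one SHA-512 digest: 64 bytes.

64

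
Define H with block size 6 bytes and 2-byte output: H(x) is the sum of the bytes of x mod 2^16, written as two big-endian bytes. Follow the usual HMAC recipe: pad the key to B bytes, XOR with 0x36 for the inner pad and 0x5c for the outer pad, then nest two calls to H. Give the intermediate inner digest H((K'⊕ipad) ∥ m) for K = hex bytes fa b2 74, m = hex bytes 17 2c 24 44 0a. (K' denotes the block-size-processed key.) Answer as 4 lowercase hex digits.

02e9

Key hex bytes fa b2 74 is 3 bytes ≤ B = 6; zero-pad to 6 bytes: K' = fa b2 74 00 00 00.
K' ⊕ ipad = cc 84 42 36 36 36.
Inner input = cc 84 42 36 36 36 ∥ 17 2c 24 44 0a.
Inner hash: sum = 204+132+66+54+54+54+23+44+36+68+10 = 745 → 02 e9.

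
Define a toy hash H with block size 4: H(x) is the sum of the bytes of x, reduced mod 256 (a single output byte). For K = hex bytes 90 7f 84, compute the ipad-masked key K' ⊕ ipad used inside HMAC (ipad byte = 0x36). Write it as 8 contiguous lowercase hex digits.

Key hex bytes 90 7f 84 is 3 bytes ≤ B = 4; zero-pad to 4 bytes: K' = 90 7f 84 00.
XOR each byte with 0x36: 90⊕36=a6, 7f⊕36=49, 84⊕36=b2, 00⊕36=36.

a649b236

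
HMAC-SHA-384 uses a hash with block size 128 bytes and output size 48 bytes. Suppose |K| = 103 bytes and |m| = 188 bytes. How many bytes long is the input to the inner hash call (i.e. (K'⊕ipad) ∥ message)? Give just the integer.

316

Key is 103 ≤ 128 bytes, zero-padded: |K'| = 128.
Inner input = (K'⊕ipad) ∥ m → 128 + 188 = 316 bytes.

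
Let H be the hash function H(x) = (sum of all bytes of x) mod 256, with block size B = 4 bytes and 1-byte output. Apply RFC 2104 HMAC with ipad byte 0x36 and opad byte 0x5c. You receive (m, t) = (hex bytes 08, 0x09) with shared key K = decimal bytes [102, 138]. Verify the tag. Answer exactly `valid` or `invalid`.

invalid

Key decimal bytes [102, 138] = 66 8a is 2 bytes ≤ B = 4; zero-pad to 4 bytes: K' = 66 8a 00 00.
K' ⊕ ipad = 50 bc 36 36; K' ⊕ opad = 3a d6 5c 5c.
Inner hash: sum = 80+188+54+54+8 = 384; mod 256 = 128 → 80.
Outer hash (recomputed tag): sum = 58+214+92+92+128 = 584; mod 256 = 72 → 48.
Recomputed tag = 48; claimed = 09 → mismatch.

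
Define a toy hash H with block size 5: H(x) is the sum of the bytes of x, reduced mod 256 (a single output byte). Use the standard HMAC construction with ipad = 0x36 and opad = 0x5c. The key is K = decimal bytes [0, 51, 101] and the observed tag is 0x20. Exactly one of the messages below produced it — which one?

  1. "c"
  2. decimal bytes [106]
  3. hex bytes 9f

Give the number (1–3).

Key decimal bytes [0, 51, 101] = 00 33 65 is 3 bytes ≤ B = 5; zero-pad to 5 bytes: K' = 00 33 65 00 00.
K' ⊕ ipad = 36 05 53 36 36; K' ⊕ opad = 5c 6f 39 5c 5c.
m1: inner = H(36 05 53 36 36 63) = 5d; tag = H(5c 6f 39 5c 5c 5d) = 19
m2: inner = H(36 05 53 36 36 6a) = 64; tag = H(5c 6f 39 5c 5c 64) = 20 ← matches
m3: inner = H(36 05 53 36 36 9f) = 99; tag = H(5c 6f 39 5c 5c 99) = 55

2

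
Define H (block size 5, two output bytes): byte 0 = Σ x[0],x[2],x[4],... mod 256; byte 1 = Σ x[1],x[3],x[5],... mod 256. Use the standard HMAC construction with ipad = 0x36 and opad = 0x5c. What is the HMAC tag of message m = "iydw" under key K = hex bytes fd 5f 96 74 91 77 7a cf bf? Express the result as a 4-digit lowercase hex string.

Key hex bytes fd 5f 96 74 91 77 7a cf bf is 9 bytes > B = 5, so hash it first: H(key) = 5d 19, then zero-pad to 5 bytes: K' = 5d 19 00 00 00.
K' ⊕ ipad = 6b 2f 36 36 36.  K' ⊕ opad = 01 45 5c 5c 5c.
Inner input = (K'⊕ipad) ∥ m = 6b 2f 36 36 36 ∥ 69 79 64 77.
Inner hash: even-index sum = 455 mod 256 = 199; odd-index sum = 306 mod 256 = 50 → c7 32.
Outer input = (K'⊕opad) ∥ inner = 01 45 5c 5c 5c ∥ c7 32.
Outer hash (tag): even-index sum = 235 mod 256 = 235; odd-index sum = 360 mod 256 = 104 → eb 68.

eb68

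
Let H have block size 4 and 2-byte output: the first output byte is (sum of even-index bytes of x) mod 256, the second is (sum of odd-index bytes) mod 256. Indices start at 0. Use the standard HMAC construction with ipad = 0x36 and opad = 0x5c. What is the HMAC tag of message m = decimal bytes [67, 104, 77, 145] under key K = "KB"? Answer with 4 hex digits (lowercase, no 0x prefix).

Key "KB" = 4b 42 is 2 bytes ≤ B = 4; zero-pad to 4 bytes: K' = 4b 42 00 00.
K' ⊕ ipad = 7d 74 36 36.  K' ⊕ opad = 17 1e 5c 5c.
Inner input = (K'⊕ipad) ∥ m = 7d 74 36 36 ∥ 43 68 4d 91.
Inner hash: even-index sum = 323 mod 256 = 67; odd-index sum = 419 mod 256 = 163 → 43 a3.
Outer input = (K'⊕opad) ∥ inner = 17 1e 5c 5c ∥ 43 a3.
Outer hash (tag): even-index sum = 182 mod 256 = 182; odd-index sum = 285 mod 256 = 29 → b6 1d.

b61d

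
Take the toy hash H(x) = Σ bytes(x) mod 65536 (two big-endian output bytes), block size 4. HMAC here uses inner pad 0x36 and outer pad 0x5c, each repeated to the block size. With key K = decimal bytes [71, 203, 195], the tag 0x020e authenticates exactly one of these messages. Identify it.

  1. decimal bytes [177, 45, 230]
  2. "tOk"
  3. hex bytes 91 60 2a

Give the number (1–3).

1

Key decimal bytes [71, 203, 195] = 47 cb c3 is 3 bytes ≤ B = 4; zero-pad to 4 bytes: K' = 47 cb c3 00.
K' ⊕ ipad = 71 fd f5 36; K' ⊕ opad = 1b 97 9f 5c.
m1: inner = H(71 fd f5 36 b1 2d e6) = 04 5d; tag = H(1b 97 9f 5c 04 5d) = 020e ← matches
m2: inner = H(71 fd f5 36 74 4f 6b) = 03 c7; tag = H(1b 97 9f 5c 03 c7) = 0277
m3: inner = H(71 fd f5 36 91 60 2a) = 03 b4; tag = H(1b 97 9f 5c 03 b4) = 0264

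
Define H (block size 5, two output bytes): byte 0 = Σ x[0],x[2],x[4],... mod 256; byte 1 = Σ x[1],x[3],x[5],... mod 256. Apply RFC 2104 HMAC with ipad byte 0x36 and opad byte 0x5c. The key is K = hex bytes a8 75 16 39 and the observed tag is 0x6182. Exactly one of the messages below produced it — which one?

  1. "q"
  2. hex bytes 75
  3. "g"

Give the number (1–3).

2

Key hex bytes a8 75 16 39 is 4 bytes ≤ B = 5; zero-pad to 5 bytes: K' = a8 75 16 39 00.
K' ⊕ ipad = 9e 43 20 0f 36; K' ⊕ opad = f4 29 4a 65 5c.
m1: inner = H(9e 43 20 0f 36 71) = f4 c3; tag = H(f4 29 4a 65 5c f4 c3) = 5d82
m2: inner = H(9e 43 20 0f 36 75) = f4 c7; tag = H(f4 29 4a 65 5c f4 c7) = 6182 ← matches
m3: inner = H(9e 43 20 0f 36 67) = f4 b9; tag = H(f4 29 4a 65 5c f4 b9) = 5382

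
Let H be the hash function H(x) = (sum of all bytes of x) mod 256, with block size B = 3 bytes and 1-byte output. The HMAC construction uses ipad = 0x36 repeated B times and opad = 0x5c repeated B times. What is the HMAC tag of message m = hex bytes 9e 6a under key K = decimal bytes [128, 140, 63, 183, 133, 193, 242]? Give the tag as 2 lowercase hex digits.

Key decimal bytes [128, 140, 63, 183, 133, 193, 242] = 80 8c 3f b7 85 c1 f2 is 7 bytes > B = 3, so hash it first: H(key) = 3a, then zero-pad to 3 bytes: K' = 3a 00 00.
K' ⊕ ipad = 0c 36 36.  K' ⊕ opad = 66 5c 5c.
Inner input = (K'⊕ipad) ∥ m = 0c 36 36 ∥ 9e 6a.
Inner hash: sum = 12+54+54+158+106 = 384; mod 256 = 128 → 80.
Outer input = (K'⊕opad) ∥ inner = 66 5c 5c ∥ 80.
Outer hash (tag): sum = 102+92+92+128 = 414; mod 256 = 158 → 9e.

9e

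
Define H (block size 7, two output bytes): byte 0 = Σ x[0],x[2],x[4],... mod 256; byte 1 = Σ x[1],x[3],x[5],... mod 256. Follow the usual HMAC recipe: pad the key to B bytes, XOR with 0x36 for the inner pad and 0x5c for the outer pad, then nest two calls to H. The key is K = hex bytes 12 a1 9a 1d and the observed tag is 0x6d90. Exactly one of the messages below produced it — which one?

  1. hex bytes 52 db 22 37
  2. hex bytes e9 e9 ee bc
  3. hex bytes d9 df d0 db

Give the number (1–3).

3

Key hex bytes 12 a1 9a 1d is 4 bytes ≤ B = 7; zero-pad to 7 bytes: K' = 12 a1 9a 1d 00 00 00.
K' ⊕ ipad = 24 97 ac 2b 36 36 36; K' ⊕ opad = 4e fd c6 41 5c 5c 5c.
m1: inner = H(24 97 ac 2b 36 36 36 52 db 22 37) = 4e 6c; tag = H(4e fd c6 41 5c 5c 5c 4e 6c) = 38e8
m2: inner = H(24 97 ac 2b 36 36 36 e9 e9 ee bc) = e1 cf; tag = H(4e fd c6 41 5c 5c 5c e1 cf) = 9b7b
m3: inner = H(24 97 ac 2b 36 36 36 d9 df d0 db) = f6 a1; tag = H(4e fd c6 41 5c 5c 5c f6 a1) = 6d90 ← matches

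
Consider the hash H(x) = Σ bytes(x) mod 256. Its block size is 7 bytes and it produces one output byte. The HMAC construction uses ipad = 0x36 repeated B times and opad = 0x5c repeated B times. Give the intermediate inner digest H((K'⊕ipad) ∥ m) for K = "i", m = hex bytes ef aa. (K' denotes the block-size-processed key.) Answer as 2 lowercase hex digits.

3c

Key "i" = 69 is 1 byte ≤ B = 7; zero-pad to 7 bytes: K' = 69 00 00 00 00 00 00.
K' ⊕ ipad = 5f 36 36 36 36 36 36.
Inner input = 5f 36 36 36 36 36 36 ∥ ef aa.
Inner hash: sum = 95+54+54+54+54+54+54+239+170 = 828; mod 256 = 60 → 3c.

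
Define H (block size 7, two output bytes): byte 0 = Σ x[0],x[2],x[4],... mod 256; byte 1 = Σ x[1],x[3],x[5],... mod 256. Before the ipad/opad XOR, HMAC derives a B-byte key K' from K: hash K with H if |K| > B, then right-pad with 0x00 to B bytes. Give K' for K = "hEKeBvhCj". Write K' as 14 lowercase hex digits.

c7630000000000

|K| = 9 > B = 7, so first hash the key.
H(K): even-index sum = 455 mod 256 = 199; odd-index sum = 355 mod 256 = 99 → c7 63.
Zero-pad H(K) = c7 63 to 7 bytes: K' = c7 63 00 00 00 00 00.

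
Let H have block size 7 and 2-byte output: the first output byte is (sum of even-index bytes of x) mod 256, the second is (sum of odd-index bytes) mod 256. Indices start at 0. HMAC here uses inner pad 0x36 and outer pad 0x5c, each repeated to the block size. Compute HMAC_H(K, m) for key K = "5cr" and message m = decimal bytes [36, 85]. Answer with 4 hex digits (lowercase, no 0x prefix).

34ff

Key "5cr" = 35 63 72 is 3 bytes ≤ B = 7; zero-pad to 7 bytes: K' = 35 63 72 00 00 00 00.
K' ⊕ ipad = 03 55 44 36 36 36 36.  K' ⊕ opad = 69 3f 2e 5c 5c 5c 5c.
Inner input = (K'⊕ipad) ∥ m = 03 55 44 36 36 36 36 ∥ 24 55.
Inner hash: even-index sum = 264 mod 256 = 8; odd-index sum = 229 mod 256 = 229 → 08 e5.
Outer input = (K'⊕opad) ∥ inner = 69 3f 2e 5c 5c 5c 5c ∥ 08 e5.
Outer hash (tag): even-index sum = 564 mod 256 = 52; odd-index sum = 255 mod 256 = 255 → 34 ff.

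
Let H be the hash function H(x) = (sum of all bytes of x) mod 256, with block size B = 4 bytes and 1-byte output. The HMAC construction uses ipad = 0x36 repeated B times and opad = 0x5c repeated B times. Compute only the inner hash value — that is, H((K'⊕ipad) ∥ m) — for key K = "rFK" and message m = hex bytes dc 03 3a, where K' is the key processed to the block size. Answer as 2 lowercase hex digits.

Key "rFK" = 72 46 4b is 3 bytes ≤ B = 4; zero-pad to 4 bytes: K' = 72 46 4b 00.
K' ⊕ ipad = 44 70 7d 36.
Inner input = 44 70 7d 36 ∥ dc 03 3a.
Inner hash: sum = 68+112+125+54+220+3+58 = 640; mod 256 = 128 → 80.

80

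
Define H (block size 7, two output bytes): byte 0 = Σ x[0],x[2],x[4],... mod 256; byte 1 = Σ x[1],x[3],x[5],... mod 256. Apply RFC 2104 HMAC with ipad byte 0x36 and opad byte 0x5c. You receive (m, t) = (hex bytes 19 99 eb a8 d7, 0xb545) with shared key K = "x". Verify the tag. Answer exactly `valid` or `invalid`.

Key "x" = 78 is 1 byte ≤ B = 7; zero-pad to 7 bytes: K' = 78 00 00 00 00 00 00.
K' ⊕ ipad = 4e 36 36 36 36 36 36; K' ⊕ opad = 24 5c 5c 5c 5c 5c 5c.
Inner hash: even-index sum = 561 mod 256 = 49; odd-index sum = 637 mod 256 = 125 → 31 7d.
Outer hash (recomputed tag): even-index sum = 437 mod 256 = 181; odd-index sum = 325 mod 256 = 69 → b5 45.
Recomputed tag = b545; claimed = b545 → match.

valid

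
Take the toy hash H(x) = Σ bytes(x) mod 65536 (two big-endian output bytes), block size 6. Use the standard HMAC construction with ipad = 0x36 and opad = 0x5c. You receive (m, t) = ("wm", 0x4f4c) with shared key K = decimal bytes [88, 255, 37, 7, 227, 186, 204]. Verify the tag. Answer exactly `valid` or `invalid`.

Key decimal bytes [88, 255, 37, 7, 227, 186, 204] = 58 ff 25 07 e3 ba cc is 7 bytes > B = 6, so hash it first: H(key) = 03 ec, then zero-pad to 6 bytes: K' = 03 ec 00 00 00 00.
K' ⊕ ipad = 35 da 36 36 36 36; K' ⊕ opad = 5f b0 5c 5c 5c 5c.
Inner hash: sum = 53+218+54+54+54+54+119+109 = 715 → 02 cb.
Outer hash (recomputed tag): sum = 95+176+92+92+92+92+2+203 = 844 → 03 4c.
Recomputed tag = 034c; claimed = 4f4c → mismatch.

invalid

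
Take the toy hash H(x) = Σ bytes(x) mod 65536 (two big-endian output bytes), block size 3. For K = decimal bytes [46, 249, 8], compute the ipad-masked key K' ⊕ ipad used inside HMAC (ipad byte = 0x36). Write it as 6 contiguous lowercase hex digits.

Key decimal bytes [46, 249, 8] = 2e f9 08 is exactly B = 3 bytes: K' = 2e f9 08.
XOR each byte with 0x36: 2e⊕36=18, f9⊕36=cf, 08⊕36=3e.

18cf3e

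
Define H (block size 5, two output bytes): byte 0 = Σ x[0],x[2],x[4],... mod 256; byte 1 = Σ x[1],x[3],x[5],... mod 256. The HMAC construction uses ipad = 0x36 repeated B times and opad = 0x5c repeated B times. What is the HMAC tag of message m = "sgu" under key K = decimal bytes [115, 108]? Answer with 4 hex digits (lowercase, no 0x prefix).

5fa4

Key decimal bytes [115, 108] = 73 6c is 2 bytes ≤ B = 5; zero-pad to 5 bytes: K' = 73 6c 00 00 00.
K' ⊕ ipad = 45 5a 36 36 36.  K' ⊕ opad = 2f 30 5c 5c 5c.
Inner input = (K'⊕ipad) ∥ m = 45 5a 36 36 36 ∥ 73 67 75.
Inner hash: even-index sum = 280 mod 256 = 24; odd-index sum = 376 mod 256 = 120 → 18 78.
Outer input = (K'⊕opad) ∥ inner = 2f 30 5c 5c 5c ∥ 18 78.
Outer hash (tag): even-index sum = 351 mod 256 = 95; odd-index sum = 164 mod 256 = 164 → 5f a4.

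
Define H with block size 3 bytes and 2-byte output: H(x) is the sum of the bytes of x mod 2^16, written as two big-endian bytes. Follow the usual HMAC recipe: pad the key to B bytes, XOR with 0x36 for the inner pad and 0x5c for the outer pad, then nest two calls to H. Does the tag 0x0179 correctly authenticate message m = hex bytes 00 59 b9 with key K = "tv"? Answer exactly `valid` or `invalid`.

Key "tv" = 74 76 is 2 bytes ≤ B = 3; zero-pad to 3 bytes: K' = 74 76 00.
K' ⊕ ipad = 42 40 36; K' ⊕ opad = 28 2a 5c.
Inner hash: sum = 66+64+54+0+89+185 = 458 → 01 ca.
Outer hash (recomputed tag): sum = 40+42+92+1+202 = 377 → 01 79.
Recomputed tag = 0179; claimed = 0179 → match.

valid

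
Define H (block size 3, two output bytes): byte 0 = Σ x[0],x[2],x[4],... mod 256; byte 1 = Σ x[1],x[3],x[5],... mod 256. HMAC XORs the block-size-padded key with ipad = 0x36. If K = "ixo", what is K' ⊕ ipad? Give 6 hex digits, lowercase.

Key "ixo" = 69 78 6f is exactly B = 3 bytes: K' = 69 78 6f.
XOR each byte with 0x36: 69⊕36=5f, 78⊕36=4e, 6f⊕36=59.

5f4e59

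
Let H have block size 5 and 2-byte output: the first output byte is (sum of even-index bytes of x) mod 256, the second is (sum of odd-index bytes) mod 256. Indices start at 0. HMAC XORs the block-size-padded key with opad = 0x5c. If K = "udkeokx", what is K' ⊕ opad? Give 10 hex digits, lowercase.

9b685c5c5c

Key "udkeokx" = 75 64 6b 65 6f 6b 78 is 7 bytes > B = 5, so hash it first: H(key) = c7 34, then zero-pad to 5 bytes: K' = c7 34 00 00 00.
XOR each byte with 0x5c: c7⊕5c=9b, 34⊕5c=68, 00⊕5c=5c, 00⊕5c=5c, 00⊕5c=5c.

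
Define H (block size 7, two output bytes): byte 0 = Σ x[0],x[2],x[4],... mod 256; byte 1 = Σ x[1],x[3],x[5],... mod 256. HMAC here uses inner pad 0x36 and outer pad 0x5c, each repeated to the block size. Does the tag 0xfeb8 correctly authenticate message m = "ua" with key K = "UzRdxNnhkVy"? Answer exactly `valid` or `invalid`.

valid

Key "UzRdxNnhkVy" = 55 7a 52 64 78 4e 6e 68 6b 56 79 is 11 bytes > B = 7, so hash it first: H(key) = 71 ea, then zero-pad to 7 bytes: K' = 71 ea 00 00 00 00 00.
K' ⊕ ipad = 47 dc 36 36 36 36 36; K' ⊕ opad = 2d b6 5c 5c 5c 5c 5c.
Inner hash: even-index sum = 330 mod 256 = 74; odd-index sum = 445 mod 256 = 189 → 4a bd.
Outer hash (recomputed tag): even-index sum = 510 mod 256 = 254; odd-index sum = 440 mod 256 = 184 → fe b8.
Recomputed tag = feb8; claimed = feb8 → match.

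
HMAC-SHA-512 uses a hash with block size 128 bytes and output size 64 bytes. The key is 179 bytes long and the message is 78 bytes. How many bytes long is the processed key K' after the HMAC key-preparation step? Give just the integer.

128

Key is 179 > 128 bytes, so it is hashed to 64 bytes then zero-padded to 128: |K'| = 128.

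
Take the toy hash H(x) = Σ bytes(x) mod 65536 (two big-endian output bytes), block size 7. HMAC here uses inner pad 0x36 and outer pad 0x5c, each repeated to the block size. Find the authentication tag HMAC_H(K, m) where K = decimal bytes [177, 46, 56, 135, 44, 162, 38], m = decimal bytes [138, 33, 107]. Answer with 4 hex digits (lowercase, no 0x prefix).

Key decimal bytes [177, 46, 56, 135, 44, 162, 38] = b1 2e 38 87 2c a2 26 is exactly B = 7 bytes: K' = b1 2e 38 87 2c a2 26.
K' ⊕ ipad = 87 18 0e b1 1a 94 10.  K' ⊕ opad = ed 72 64 db 70 fe 7a.
Inner input = (K'⊕ipad) ∥ m = 87 18 0e b1 1a 94 10 ∥ 8a 21 6b.
Inner hash: sum = 135+24+14+177+26+148+16+138+33+107 = 818 → 03 32.
Outer input = (K'⊕opad) ∥ inner = ed 72 64 db 70 fe 7a ∥ 03 32.
Outer hash (tag): sum = 237+114+100+219+112+254+122+3+50 = 1211 → 04 bb.

04bb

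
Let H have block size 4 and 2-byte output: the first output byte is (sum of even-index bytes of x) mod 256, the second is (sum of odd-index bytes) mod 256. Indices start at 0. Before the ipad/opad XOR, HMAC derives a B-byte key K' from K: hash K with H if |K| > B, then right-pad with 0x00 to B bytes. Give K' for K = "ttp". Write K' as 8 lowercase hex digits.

Key "ttp" = 74 74 70 is 3 bytes ≤ B = 4; zero-pad to 4 bytes: K' = 74 74 70 00.

74747000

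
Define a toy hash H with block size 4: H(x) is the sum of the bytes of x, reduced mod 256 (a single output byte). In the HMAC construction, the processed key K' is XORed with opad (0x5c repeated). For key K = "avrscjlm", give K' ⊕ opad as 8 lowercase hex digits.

Key "avrscjlm" = 61 76 72 73 63 6a 6c 6d is 8 bytes > B = 4, so hash it first: H(key) = 62, then zero-pad to 4 bytes: K' = 62 00 00 00.
XOR each byte with 0x5c: 62⊕5c=3e, 00⊕5c=5c, 00⊕5c=5c, 00⊕5c=5c.

3e5c5c5c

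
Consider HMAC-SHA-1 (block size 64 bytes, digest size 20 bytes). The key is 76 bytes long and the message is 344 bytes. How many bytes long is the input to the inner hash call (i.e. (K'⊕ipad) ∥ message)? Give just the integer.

Key is 76 > 64 bytes, so it is hashed to 20 bytes then zero-padded to 64: |K'| = 64.
Inner input = (K'⊕ipad) ∥ m → 64 + 344 = 408 bytes.

408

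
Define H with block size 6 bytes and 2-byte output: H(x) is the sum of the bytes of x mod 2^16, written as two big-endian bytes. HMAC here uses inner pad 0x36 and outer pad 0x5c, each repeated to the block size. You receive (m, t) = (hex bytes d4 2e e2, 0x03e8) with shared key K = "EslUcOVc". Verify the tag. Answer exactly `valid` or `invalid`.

Key "EslUcOVc" = 45 73 6c 55 63 4f 56 63 is 8 bytes > B = 6, so hash it first: H(key) = 02 e4, then zero-pad to 6 bytes: K' = 02 e4 00 00 00 00.
K' ⊕ ipad = 34 d2 36 36 36 36; K' ⊕ opad = 5e b8 5c 5c 5c 5c.
Inner hash: sum = 52+210+54+54+54+54+212+46+226 = 962 → 03 c2.
Outer hash (recomputed tag): sum = 94+184+92+92+92+92+3+194 = 843 → 03 4b.
Recomputed tag = 034b; claimed = 03e8 → mismatch.

invalid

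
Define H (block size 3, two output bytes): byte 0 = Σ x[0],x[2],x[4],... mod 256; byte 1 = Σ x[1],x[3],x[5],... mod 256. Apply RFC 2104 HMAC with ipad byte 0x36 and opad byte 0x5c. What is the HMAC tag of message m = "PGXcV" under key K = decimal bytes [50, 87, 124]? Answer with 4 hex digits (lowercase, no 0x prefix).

ed03

Key decimal bytes [50, 87, 124] = 32 57 7c is exactly B = 3 bytes: K' = 32 57 7c.
K' ⊕ ipad = 04 61 4a.  K' ⊕ opad = 6e 0b 20.
Inner input = (K'⊕ipad) ∥ m = 04 61 4a ∥ 50 47 58 63 56.
Inner hash: even-index sum = 248 mod 256 = 248; odd-index sum = 351 mod 256 = 95 → f8 5f.
Outer input = (K'⊕opad) ∥ inner = 6e 0b 20 ∥ f8 5f.
Outer hash (tag): even-index sum = 237 mod 256 = 237; odd-index sum = 259 mod 256 = 3 → ed 03.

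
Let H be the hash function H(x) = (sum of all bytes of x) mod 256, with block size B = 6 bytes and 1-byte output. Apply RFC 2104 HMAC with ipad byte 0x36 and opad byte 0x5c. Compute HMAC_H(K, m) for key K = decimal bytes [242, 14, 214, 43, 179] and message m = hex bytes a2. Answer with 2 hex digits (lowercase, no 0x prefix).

Key decimal bytes [242, 14, 214, 43, 179] = f2 0e d6 2b b3 is 5 bytes ≤ B = 6; zero-pad to 6 bytes: K' = f2 0e d6 2b b3 00.
K' ⊕ ipad = c4 38 e0 1d 85 36.  K' ⊕ opad = ae 52 8a 77 ef 5c.
Inner input = (K'⊕ipad) ∥ m = c4 38 e0 1d 85 36 ∥ a2.
Inner hash: sum = 196+56+224+29+133+54+162 = 854; mod 256 = 86 → 56.
Outer input = (K'⊕opad) ∥ inner = ae 52 8a 77 ef 5c ∥ 56.
Outer hash (tag): sum = 174+82+138+119+239+92+86 = 930; mod 256 = 162 → a2.

a2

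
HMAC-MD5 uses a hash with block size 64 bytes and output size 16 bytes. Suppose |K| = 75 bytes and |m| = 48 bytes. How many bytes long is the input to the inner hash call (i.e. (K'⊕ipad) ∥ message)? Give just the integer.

Key is 75 > 64 bytes, so it is hashed to 16 bytes then zero-padded to 64: |K'| = 64.
Inner input = (K'⊕ipad) ∥ m → 64 + 48 = 112 bytes.

112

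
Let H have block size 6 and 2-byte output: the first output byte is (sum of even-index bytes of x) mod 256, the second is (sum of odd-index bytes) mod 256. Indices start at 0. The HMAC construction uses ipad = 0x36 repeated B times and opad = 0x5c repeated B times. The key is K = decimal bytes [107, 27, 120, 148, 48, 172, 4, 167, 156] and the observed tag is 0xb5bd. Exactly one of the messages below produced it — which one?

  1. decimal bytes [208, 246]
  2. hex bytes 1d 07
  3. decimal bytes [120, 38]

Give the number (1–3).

Key decimal bytes [107, 27, 120, 148, 48, 172, 4, 167, 156] = 6b 1b 78 94 30 ac 04 a7 9c is 9 bytes > B = 6, so hash it first: H(key) = b3 02, then zero-pad to 6 bytes: K' = b3 02 00 00 00 00.
K' ⊕ ipad = 85 34 36 36 36 36; K' ⊕ opad = ef 5e 5c 5c 5c 5c.
m1: inner = H(85 34 36 36 36 36 d0 f6) = c1 96; tag = H(ef 5e 5c 5c 5c 5c c1 96) = 68ac
m2: inner = H(85 34 36 36 36 36 1d 07) = 0e a7; tag = H(ef 5e 5c 5c 5c 5c 0e a7) = b5bd ← matches
m3: inner = H(85 34 36 36 36 36 78 26) = 69 c6; tag = H(ef 5e 5c 5c 5c 5c 69 c6) = 10dc

2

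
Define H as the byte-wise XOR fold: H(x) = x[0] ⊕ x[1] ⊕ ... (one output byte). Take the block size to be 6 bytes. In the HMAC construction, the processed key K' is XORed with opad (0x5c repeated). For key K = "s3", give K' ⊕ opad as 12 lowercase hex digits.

Key "s3" = 73 33 is 2 bytes ≤ B = 6; zero-pad to 6 bytes: K' = 73 33 00 00 00 00.
XOR each byte with 0x5c: 73⊕5c=2f, 33⊕5c=6f, 00⊕5c=5c, 00⊕5c=5c, 00⊕5c=5c, 00⊕5c=5c.

2f6f5c5c5c5c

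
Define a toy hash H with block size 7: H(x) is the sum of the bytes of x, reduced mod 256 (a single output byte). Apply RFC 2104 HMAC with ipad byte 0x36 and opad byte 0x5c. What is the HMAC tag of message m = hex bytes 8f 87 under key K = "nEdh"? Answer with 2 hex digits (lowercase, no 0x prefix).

fe

Key "nEdh" = 6e 45 64 68 is 4 bytes ≤ B = 7; zero-pad to 7 bytes: K' = 6e 45 64 68 00 00 00.
K' ⊕ ipad = 58 73 52 5e 36 36 36.  K' ⊕ opad = 32 19 38 34 5c 5c 5c.
Inner input = (K'⊕ipad) ∥ m = 58 73 52 5e 36 36 36 ∥ 8f 87.
Inner hash: sum = 88+115+82+94+54+54+54+143+135 = 819; mod 256 = 51 → 33.
Outer input = (K'⊕opad) ∥ inner = 32 19 38 34 5c 5c 5c ∥ 33.
Outer hash (tag): sum = 50+25+56+52+92+92+92+51 = 510; mod 256 = 254 → fe.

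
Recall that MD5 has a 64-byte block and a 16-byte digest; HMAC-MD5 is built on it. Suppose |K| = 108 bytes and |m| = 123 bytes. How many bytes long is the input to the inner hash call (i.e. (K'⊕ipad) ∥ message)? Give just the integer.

Key is 108 > 64 bytes, so it is hashed to 16 bytes then zero-padded to 64: |K'| = 64.
Inner input = (K'⊕ipad) ∥ m → 64 + 123 = 187 bytes.

187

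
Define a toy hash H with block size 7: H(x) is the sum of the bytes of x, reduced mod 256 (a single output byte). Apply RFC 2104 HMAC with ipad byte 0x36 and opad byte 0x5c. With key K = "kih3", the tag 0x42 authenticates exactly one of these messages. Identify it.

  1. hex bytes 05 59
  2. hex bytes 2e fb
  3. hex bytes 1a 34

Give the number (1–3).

Key "kih3" = 6b 69 68 33 is 4 bytes ≤ B = 7; zero-pad to 7 bytes: K' = 6b 69 68 33 00 00 00.
K' ⊕ ipad = 5d 5f 5e 05 36 36 36; K' ⊕ opad = 37 35 34 6f 5c 5c 5c.
m1: inner = H(5d 5f 5e 05 36 36 36 05 59) = 1f; tag = H(37 35 34 6f 5c 5c 5c 1f) = 42 ← matches
m2: inner = H(5d 5f 5e 05 36 36 36 2e fb) = ea; tag = H(37 35 34 6f 5c 5c 5c ea) = 0d
m3: inner = H(5d 5f 5e 05 36 36 36 1a 34) = 0f; tag = H(37 35 34 6f 5c 5c 5c 0f) = 32

1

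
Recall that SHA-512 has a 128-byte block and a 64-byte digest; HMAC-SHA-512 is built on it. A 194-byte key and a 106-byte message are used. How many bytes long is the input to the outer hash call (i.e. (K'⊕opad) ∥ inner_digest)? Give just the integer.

Key is 194 > 128 bytes, so it is hashed to 64 bytes then zero-padded to 128: |K'| = 128.
Outer input = (K'⊕opad) ∥ H(inner) → 128 + 64 = 192 bytes.

192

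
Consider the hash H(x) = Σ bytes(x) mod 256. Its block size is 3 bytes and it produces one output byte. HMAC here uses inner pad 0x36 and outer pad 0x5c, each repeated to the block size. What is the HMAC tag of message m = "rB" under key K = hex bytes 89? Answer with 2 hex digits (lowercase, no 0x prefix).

6c

Key hex bytes 89 is 1 byte ≤ B = 3; zero-pad to 3 bytes: K' = 89 00 00.
K' ⊕ ipad = bf 36 36.  K' ⊕ opad = d5 5c 5c.
Inner input = (K'⊕ipad) ∥ m = bf 36 36 ∥ 72 42.
Inner hash: sum = 191+54+54+114+66 = 479; mod 256 = 223 → df.
Outer input = (K'⊕opad) ∥ inner = d5 5c 5c ∥ df.
Outer hash (tag): sum = 213+92+92+223 = 620; mod 256 = 108 → 6c.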